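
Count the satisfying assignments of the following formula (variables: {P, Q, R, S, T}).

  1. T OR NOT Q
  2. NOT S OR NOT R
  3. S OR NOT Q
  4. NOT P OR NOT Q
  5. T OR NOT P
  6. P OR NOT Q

There are 2^5 = 32 truth assignments over (P, Q, R, S, T).
Split on R. With R = true, the clauses containing R are satisfied and NOT R drops from the rest; 3 of the 2^4 = 16 assignments to the other variables satisfy what remains.
With R = false, by the same count on the reduced clause set, 6 assignments work.
Total: 3 + 6 = 9.

9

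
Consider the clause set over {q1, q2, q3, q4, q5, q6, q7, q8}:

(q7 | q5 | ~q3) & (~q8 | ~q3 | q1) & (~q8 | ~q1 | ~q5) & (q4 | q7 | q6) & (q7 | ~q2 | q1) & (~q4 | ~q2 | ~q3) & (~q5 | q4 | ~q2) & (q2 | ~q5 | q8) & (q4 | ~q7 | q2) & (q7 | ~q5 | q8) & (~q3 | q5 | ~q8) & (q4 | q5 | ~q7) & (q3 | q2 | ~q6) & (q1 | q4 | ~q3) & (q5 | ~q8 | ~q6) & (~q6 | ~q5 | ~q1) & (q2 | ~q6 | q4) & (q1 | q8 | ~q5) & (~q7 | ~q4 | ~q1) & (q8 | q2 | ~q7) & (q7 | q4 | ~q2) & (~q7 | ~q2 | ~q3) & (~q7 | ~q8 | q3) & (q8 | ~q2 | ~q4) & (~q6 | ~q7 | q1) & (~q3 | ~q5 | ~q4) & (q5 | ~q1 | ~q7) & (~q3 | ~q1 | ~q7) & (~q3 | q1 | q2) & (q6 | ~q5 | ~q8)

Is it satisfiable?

Yes, satisfiable

Branch on q7: set q7 = 0.
Branch on q5: set q5 = 0.
(~q3) alone gives q3 = 0.
Branch on q4: set q4 = 1.
Branch on q2: set q2 = 1.
(q1) alone gives q1 = 1.
(q8) alone gives q8 = 1.
(~q6) alone gives q6 = 0.
This assignment satisfies each clause.
A satisfying assignment: q1: 1,  q2: 1,  q3: 0,  q4: 1,  q5: 0,  q6: 0,  q7: 0,  q8: 1.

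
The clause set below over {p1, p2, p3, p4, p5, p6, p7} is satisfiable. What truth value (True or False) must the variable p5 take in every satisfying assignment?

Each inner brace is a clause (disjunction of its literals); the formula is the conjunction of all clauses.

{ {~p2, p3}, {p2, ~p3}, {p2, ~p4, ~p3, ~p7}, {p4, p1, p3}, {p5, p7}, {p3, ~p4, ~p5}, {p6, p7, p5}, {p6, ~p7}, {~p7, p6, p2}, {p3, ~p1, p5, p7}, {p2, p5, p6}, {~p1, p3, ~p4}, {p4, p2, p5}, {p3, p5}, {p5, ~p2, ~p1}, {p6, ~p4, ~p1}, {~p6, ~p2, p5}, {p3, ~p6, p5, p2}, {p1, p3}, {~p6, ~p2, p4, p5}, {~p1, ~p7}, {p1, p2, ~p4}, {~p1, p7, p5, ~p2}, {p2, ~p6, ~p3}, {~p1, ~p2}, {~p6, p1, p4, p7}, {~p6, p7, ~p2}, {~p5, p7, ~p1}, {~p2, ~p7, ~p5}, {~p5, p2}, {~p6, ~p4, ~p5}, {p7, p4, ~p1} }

Suppose p5 = 0.
(p7) alone gives p7 = 1.
(p6) alone gives p6 = 1.
(p3) alone gives p3 = 1.
(p2) alone gives p2 = 1.
That conflicts with the unit clause (~p2).
So every satisfying assignment has p5 = True.

True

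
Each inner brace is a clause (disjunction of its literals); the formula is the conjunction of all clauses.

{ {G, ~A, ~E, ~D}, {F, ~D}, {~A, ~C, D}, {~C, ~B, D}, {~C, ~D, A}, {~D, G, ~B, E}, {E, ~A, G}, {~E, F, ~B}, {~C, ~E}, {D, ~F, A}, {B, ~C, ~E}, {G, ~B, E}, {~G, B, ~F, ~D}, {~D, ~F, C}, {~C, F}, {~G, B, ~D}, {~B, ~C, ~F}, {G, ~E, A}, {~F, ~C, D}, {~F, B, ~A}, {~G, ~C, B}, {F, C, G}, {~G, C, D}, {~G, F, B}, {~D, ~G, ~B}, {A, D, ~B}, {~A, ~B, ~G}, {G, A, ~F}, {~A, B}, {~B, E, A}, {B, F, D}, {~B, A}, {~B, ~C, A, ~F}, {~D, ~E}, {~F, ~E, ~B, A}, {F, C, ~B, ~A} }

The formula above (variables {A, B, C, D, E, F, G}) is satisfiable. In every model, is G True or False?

Suppose G = 1.
Suppose F = 1.
Suppose C = 0.
Unit clause (~D) forces D = 0.
But (D) is also a unit clause — contradiction.
Undo C and try C = 1.
Unit clause (~E) forces E = 0.
Unit clause (~B) forces B = 0.
But (B) is also a unit clause — contradiction.
Neither C = 1 nor C = 0 works.
Undo F and try F = 0.
Unit clause (~D) forces D = 0.
Unit clause (~C) forces C = 0.
But (C) is also a unit clause — contradiction.
Neither F = 1 nor F = 0 works.
So every satisfying assignment has G = False.

False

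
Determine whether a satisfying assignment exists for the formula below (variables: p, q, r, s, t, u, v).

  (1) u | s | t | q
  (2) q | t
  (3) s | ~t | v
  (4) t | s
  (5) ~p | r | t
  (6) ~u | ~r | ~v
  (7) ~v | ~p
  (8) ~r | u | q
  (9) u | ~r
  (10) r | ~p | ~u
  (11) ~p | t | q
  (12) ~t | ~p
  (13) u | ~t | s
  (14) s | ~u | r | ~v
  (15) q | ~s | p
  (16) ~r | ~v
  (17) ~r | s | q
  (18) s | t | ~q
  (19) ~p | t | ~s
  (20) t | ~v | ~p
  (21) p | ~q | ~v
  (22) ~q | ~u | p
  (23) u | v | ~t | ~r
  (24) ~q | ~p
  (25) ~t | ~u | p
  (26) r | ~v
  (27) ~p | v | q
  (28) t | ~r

Suppose q = 1.
(~p) alone gives p = 0.
(~v) alone gives v = 0.
(~u) alone gives u = 0.
(~r) alone gives r = 0.
Suppose s = 1.
No clause remains; t is free.
A satisfying assignment: p ↦ 0,  q ↦ 1,  r ↦ 0,  s ↦ 1,  t ↦ 0,  u ↦ 0,  v ↦ 0.

Yes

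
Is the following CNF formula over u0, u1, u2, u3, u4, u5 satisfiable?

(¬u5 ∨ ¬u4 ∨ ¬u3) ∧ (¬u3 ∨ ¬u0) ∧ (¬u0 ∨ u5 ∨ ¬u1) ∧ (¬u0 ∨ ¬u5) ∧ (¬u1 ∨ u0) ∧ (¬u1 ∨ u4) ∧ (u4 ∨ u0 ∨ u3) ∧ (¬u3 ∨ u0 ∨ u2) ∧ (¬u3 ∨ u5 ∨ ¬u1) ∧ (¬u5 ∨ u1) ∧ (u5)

Unit clause (u5) forces u5 = True.
Unit clause (¬u0) forces u0 = False.
Unit clause (¬u1) forces u1 = False.
Now (u1) is unsatisfied and unit — conflict.
No assignment satisfies every clause.

Unsatisfiable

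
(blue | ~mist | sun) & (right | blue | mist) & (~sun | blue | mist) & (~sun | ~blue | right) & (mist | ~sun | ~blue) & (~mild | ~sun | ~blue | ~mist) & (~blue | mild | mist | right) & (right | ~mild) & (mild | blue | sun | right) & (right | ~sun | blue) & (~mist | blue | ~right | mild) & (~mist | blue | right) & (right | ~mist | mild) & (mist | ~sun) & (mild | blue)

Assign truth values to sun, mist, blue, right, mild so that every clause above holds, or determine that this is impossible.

sun ↦ 0,  mist ↦ 0,  blue ↦ 1,  right ↦ 1,  mild ↦ 1

Try right = 1.
Try mist = 0.
From the singleton clause (~sun), sun = 0.
Try mild = 1.
Every clause is now satisfied; blue is unconstrained.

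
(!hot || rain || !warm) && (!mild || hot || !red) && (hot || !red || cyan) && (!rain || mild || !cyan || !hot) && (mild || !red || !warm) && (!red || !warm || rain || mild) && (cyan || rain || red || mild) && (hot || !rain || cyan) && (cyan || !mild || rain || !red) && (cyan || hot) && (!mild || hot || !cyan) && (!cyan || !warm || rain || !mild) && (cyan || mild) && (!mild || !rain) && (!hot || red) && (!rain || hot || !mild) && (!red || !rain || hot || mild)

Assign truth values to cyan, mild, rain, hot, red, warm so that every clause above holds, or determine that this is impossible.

cyan ↦ true; mild ↦ false; rain ↦ false; hot ↦ false; red ↦ true; warm ↦ false

Branch on cyan: set cyan = true.
Branch on mild: set mild = false.
Branch on rain: set rain = false.
Branch on hot: set hot = false.
Branch on red: set red = true.
Unit clause (!warm) forces warm = false.
This assignment satisfies each clause.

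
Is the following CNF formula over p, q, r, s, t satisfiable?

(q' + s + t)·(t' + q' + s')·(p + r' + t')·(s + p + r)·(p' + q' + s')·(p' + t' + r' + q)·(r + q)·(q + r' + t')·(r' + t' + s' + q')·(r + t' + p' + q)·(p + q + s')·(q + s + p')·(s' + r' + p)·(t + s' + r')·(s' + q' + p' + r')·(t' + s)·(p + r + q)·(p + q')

Yes

Branch on r: set r = 1.
Branch on p: set p = 0.
The clause (t') is unit, so t = 0.
The clause (s') is unit, so s = 0.
The clause (q') is unit, so q = 0.
Every clause now holds.
A satisfying assignment: p: 0; q: 0; r: 1; s: 0; t: 0.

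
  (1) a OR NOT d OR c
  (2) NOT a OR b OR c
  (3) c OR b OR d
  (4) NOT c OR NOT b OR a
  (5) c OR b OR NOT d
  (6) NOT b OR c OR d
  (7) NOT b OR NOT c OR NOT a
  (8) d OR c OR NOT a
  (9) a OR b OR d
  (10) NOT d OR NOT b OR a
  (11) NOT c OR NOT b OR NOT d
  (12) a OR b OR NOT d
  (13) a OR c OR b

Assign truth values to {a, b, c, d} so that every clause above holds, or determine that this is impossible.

Suppose a = true.
Suppose b = true.
From the singleton clause (NOT c), c = false.
From the singleton clause (d), d = true.
This assignment satisfies each clause.

a=true; b=true; c=false; d=true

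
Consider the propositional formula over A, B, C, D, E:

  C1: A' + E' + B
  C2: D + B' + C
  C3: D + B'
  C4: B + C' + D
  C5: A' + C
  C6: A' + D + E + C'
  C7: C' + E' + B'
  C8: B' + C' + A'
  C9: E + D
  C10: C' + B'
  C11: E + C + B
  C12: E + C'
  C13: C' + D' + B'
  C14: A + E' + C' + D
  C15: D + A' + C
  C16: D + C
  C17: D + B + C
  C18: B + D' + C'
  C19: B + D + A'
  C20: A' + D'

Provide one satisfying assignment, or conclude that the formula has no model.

Try D = 1.
From the singleton clause (A'), A = 0.
Try C = 0.
Try E = 1.
Every clause is now satisfied; B is unconstrained.

A: 0,  B: 0,  C: 0,  D: 1,  E: 1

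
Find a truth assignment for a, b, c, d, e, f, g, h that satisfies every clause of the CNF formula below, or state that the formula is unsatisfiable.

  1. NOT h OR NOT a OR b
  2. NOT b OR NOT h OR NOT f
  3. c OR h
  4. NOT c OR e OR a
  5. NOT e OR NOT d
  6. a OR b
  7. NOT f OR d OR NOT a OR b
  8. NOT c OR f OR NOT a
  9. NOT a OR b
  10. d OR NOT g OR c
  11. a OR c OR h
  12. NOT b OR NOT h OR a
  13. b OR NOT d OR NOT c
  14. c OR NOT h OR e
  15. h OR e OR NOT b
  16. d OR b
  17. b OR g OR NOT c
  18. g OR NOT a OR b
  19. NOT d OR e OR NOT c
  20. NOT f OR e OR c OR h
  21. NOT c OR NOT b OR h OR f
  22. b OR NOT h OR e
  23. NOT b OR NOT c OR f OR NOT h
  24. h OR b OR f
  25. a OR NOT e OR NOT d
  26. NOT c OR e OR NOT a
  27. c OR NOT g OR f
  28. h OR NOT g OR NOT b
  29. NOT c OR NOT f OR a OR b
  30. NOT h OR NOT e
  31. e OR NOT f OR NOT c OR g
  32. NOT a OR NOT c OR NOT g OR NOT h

Try c = true.
Try e = true.
The clause (NOT d) is unit, so d = false.
The clause (b) is unit, so b = true.
The clause (NOT h) is unit, so h = false.
The clause (f) is unit, so f = true.
The clause (NOT g) is unit, so g = false.
No clause remains; a is free.

a=false, b=true, c=true, d=false, e=true, f=true, g=false, h=false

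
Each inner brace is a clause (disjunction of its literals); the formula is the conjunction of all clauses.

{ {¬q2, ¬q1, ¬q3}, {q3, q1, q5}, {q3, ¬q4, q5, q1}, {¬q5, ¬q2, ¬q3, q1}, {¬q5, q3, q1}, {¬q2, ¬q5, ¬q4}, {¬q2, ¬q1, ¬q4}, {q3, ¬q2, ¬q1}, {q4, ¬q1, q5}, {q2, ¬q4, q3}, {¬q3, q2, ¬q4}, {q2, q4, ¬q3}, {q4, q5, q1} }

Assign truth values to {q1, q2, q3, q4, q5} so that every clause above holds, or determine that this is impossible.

q1=True,  q2=False,  q3=False,  q4=False,  q5=True

Suppose q2 = False.
Suppose q4 = False.
Unit clause (¬q3) forces q3 = False.
Suppose q1 = True.
Unit clause (q5) forces q5 = True.
This assignment satisfies each clause.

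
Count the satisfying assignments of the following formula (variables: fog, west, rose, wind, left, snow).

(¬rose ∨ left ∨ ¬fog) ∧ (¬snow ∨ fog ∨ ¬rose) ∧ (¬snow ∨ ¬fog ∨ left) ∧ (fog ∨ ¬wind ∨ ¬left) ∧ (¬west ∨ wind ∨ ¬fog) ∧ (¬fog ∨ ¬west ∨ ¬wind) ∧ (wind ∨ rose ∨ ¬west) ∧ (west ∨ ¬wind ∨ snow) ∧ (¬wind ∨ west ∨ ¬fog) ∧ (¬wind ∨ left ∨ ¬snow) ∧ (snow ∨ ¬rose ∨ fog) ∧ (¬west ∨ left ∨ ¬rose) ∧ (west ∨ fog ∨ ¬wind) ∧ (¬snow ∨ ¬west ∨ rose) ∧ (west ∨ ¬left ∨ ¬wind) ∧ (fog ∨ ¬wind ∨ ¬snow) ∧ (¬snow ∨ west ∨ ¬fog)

8

There are 2^6 = 64 truth assignments over (fog, west, rose, wind, left, snow).
Split on snow. With snow = True, the clauses containing snow are satisfied and ¬snow drops from the rest; 2 of the 2^5 = 32 assignments to the other variables satisfy what remains.
With snow = False, by the same count on the reduced clause set, 6 assignments work.
(One model: fog=F, west=F, rose=F, wind=F, left=F, snow=F.)
Total: 2 + 6 = 8.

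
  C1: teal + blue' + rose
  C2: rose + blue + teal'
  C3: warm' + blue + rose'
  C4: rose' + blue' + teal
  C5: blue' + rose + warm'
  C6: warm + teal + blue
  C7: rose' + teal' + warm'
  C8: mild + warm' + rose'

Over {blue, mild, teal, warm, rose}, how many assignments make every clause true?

There are 2^5 = 32 truth assignments over (blue, mild, teal, warm, rose).
Split on blue. With blue = 1, the clauses containing blue are satisfied and blue' drops from the rest; 4 of the 2^4 = 16 assignments to the other variables satisfy what remains.
With blue = 0, by the same count on the reduced clause set, 4 assignments work.
(One model: blue=F, mild=F, teal=F, warm=T, rose=F.)
Total: 4 + 4 = 8.

8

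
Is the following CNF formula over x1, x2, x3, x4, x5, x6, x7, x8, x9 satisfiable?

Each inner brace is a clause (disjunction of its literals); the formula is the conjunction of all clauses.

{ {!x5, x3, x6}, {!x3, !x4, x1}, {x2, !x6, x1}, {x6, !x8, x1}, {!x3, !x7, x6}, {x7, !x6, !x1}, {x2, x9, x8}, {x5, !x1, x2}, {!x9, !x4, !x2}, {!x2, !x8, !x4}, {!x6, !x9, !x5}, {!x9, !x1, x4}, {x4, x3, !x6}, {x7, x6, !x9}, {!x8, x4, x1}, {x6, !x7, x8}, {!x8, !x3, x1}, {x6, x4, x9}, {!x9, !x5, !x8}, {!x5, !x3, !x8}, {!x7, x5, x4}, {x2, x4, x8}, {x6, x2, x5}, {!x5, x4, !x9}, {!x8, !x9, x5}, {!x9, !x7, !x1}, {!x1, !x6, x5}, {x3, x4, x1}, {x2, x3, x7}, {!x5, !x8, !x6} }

Try x5 = true.
Try x3 = false.
(x6) alone gives x6 = true.
(!x9) alone gives x9 = false.
(x4) alone gives x4 = true.
(!x8) alone gives x8 = false.
(x2) alone gives x2 = true.
Try x7 = false.
(!x1) alone gives x1 = false.
All clauses are satisfied.
A satisfying assignment: x1 ↦ false; x2 ↦ true; x3 ↦ false; x4 ↦ true; x5 ↦ true; x6 ↦ true; x7 ↦ false; x8 ↦ false; x9 ↦ false.

Yes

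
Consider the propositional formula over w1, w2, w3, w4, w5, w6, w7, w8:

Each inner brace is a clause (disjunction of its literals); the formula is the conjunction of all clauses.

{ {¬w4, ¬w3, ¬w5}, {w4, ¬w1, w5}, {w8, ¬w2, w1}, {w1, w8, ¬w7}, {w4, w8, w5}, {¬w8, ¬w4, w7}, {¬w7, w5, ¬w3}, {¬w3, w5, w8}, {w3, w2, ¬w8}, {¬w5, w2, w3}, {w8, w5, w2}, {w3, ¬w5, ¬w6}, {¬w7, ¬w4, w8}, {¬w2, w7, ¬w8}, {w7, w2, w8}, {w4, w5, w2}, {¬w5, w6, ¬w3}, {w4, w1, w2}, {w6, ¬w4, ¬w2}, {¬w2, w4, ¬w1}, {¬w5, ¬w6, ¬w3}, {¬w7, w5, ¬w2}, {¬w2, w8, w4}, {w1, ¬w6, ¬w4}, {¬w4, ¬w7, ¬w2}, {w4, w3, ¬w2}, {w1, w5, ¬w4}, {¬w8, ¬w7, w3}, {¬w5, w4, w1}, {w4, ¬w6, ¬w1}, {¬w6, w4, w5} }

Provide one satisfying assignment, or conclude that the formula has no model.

Case w4 = True:
Case w3 = False:
Case w8 = False:
The clause (¬w7) is unit, so w7 = False.
The clause (w2) is unit, so w2 = True.
The clause (w1) is unit, so w1 = True.
The clause (w6) is unit, so w6 = True.
The clause (¬w5) is unit, so w5 = False.
All clauses are satisfied.

w1=True,  w2=True,  w3=False,  w4=True,  w5=False,  w6=True,  w7=False,  w8=False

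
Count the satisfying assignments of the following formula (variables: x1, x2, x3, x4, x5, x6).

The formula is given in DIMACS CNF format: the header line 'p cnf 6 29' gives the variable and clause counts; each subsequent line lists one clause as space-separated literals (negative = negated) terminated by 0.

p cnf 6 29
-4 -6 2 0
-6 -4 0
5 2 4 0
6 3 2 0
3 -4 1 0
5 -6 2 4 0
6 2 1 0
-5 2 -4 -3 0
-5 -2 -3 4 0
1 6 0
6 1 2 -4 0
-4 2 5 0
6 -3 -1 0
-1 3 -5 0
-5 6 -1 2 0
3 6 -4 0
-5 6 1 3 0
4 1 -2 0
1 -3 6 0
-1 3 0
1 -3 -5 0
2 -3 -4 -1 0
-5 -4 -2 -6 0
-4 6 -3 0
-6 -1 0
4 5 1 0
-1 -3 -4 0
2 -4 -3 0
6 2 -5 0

There are 2^6 = 64 truth assignments over (x1, x2, x3, x4, x5, x6).
Split on x2. With x2 = True, the clauses containing x2 are satisfied and ¬x2 drops from the rest; 0 of the 2^5 = 32 assignments to the other variables satisfy what remains.
With x2 = False, by the same count on the reduced clause set, 1 assignment works.
Total: 0 + 1 = 1.

1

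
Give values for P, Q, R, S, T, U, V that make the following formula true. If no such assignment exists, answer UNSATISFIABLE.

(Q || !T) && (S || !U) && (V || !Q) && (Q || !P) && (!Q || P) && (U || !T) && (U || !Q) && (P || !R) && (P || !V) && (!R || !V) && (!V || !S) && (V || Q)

UNSATISFIABLE

Branch on Q: set Q = true.
Unit clause (V) forces V = true.
Unit clause (P) forces P = true.
Unit clause (U) forces U = true.
Unit clause (S) forces S = true.
That conflicts with the unit clause (!S).
Backtrack on Q: now try Q = false.
Unit clause (!T) forces T = false.
Unit clause (!P) forces P = false.
Unit clause (!R) forces R = false.
Unit clause (!V) forces V = false.
That conflicts with the unit clause (V).
Both values of Q lead to a conflict.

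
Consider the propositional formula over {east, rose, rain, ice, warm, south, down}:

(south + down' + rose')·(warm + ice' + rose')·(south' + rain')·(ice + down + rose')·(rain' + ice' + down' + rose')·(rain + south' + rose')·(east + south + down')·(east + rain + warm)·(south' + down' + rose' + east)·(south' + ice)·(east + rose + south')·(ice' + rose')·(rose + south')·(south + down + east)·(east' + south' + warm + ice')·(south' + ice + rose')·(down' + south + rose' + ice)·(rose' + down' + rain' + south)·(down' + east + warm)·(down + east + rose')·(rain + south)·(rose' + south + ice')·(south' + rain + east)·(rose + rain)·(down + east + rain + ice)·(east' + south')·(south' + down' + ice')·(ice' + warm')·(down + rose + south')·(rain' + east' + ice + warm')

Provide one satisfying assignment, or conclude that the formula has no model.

Branch on south: set south = 0.
The clause (rain) is unit, so rain = 1.
Branch on down: set down = 1.
The clause (rose') is unit, so rose = 0.
The clause (east) is unit, so east = 1.
Branch on ice: set ice = 0.
The clause (warm') is unit, so warm = 0.
All clauses are satisfied.

east: 1, rose: 0, rain: 1, ice: 0, warm: 0, south: 0, down: 1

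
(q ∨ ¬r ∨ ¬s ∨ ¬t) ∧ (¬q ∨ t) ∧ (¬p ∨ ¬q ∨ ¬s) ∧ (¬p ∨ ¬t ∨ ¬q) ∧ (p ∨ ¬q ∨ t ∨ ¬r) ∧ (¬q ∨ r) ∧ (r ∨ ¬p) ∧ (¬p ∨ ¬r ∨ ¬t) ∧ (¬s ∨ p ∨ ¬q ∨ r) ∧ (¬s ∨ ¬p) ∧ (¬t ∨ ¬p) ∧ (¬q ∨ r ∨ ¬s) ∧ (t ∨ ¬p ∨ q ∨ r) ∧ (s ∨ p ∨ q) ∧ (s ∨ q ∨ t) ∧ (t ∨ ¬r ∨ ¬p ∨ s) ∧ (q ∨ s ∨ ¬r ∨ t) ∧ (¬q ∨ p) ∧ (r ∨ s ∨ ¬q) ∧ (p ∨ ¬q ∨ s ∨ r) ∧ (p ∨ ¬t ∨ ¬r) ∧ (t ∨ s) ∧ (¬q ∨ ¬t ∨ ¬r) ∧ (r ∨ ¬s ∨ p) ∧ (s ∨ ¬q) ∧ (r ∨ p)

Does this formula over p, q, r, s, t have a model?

Try q = False.
Try r = True.
Try s = True.
From the singleton clause (¬t), t = False.
From the singleton clause (¬p), p = False.
Every clause now holds.
A satisfying assignment: p ↦ False,  q ↦ False,  r ↦ True,  s ↦ True,  t ↦ False.

Yes, satisfiable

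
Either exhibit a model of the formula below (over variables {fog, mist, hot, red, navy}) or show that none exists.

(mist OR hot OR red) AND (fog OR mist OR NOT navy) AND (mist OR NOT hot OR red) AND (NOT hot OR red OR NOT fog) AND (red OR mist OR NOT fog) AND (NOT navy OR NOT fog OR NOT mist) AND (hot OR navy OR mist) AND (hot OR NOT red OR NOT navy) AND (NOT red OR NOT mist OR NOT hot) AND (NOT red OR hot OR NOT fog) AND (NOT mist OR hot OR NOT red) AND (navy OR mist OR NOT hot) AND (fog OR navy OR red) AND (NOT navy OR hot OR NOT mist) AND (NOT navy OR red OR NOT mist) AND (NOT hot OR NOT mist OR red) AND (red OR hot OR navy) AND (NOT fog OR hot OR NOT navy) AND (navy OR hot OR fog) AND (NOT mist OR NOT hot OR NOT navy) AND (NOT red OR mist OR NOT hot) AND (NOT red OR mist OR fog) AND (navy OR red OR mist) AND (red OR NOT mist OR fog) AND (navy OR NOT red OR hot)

Try mist = true.
Try navy = false.
Try red = false.
(fog) alone gives fog = true.
(NOT hot) alone gives hot = false.
That conflicts with the unit clause (hot).
Backtrack on red: now try red = true.
(NOT hot) alone gives hot = false.
That conflicts with the unit clause (hot).
Both values of red lead to a conflict.
Backtrack on navy: now try navy = true.
(NOT fog) alone gives fog = false.
(hot) alone gives hot = true.
That conflicts with the unit clause (NOT hot).
Both values of navy lead to a conflict.
Backtrack on mist: now try mist = false.
Try hot = true.
(red) alone gives red = true.
That conflicts with the unit clause (NOT red).
Backtrack on hot: now try hot = false.
(red) alone gives red = true.
(navy) alone gives navy = true.
That conflicts with the unit clause (NOT navy).
Both values of hot lead to a conflict.
Both values of mist lead to a conflict.

UNSATISFIABLE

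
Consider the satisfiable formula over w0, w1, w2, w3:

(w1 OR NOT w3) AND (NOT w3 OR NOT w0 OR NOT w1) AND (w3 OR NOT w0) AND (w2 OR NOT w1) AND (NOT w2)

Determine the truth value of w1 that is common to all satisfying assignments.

False

Suppose w1 = true.
Unit clause (w2) forces w2 = true.
Now (NOT w2) is unsatisfied and unit — conflict.
So every satisfying assignment has w1 = False.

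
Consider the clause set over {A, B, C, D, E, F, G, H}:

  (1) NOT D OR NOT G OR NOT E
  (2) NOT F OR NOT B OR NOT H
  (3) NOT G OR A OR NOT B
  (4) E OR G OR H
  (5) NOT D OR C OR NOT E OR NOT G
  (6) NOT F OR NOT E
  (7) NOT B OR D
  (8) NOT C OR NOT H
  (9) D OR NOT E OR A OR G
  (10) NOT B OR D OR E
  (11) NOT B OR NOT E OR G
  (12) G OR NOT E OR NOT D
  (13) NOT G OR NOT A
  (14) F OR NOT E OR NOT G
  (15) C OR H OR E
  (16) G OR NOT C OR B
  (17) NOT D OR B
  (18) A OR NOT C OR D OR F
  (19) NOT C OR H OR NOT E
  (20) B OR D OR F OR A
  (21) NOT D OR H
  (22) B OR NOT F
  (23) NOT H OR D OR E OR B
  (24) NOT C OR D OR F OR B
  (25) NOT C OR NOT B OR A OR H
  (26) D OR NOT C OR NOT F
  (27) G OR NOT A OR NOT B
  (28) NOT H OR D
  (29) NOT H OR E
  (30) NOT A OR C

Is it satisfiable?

Unsatisfiable

Case F = false:
Case B = false:
Unit clause (NOT D) forces D = false.
Unit clause (A) forces A = true.
Unit clause (NOT G) forces G = false.
Unit clause (NOT C) forces C = false.
Now (C) is unsatisfied and unit — conflict.
Undo B and try B = true.
Unit clause (D) forces D = true.
Unit clause (H) forces H = true.
Unit clause (NOT C) forces C = false.
Unit clause (E) forces E = true.
Unit clause (NOT G) forces G = false.
Now (G) is unsatisfied and unit — conflict.
Either choice for B ends in contradiction.
Undo F and try F = true.
Unit clause (NOT E) forces E = false.
Unit clause (B) forces B = true.
Unit clause (NOT H) forces H = false.
Unit clause (G) forces G = true.
Unit clause (A) forces A = true.
Now (NOT A) is unsatisfied and unit — conflict.
Either choice for F ends in contradiction.
No assignment satisfies every clause.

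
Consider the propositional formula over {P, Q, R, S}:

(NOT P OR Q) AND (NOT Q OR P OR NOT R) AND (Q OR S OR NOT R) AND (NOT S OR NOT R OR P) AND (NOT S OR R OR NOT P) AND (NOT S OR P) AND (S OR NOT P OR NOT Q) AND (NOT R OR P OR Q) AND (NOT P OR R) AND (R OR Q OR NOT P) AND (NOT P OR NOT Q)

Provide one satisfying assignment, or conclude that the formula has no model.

Branch on P: set P = false.
The clause (NOT S) is unit, so S = false.
Branch on Q: set Q = false.
The clause (NOT R) is unit, so R = false.
Every clause now holds.

P=false, Q=false, R=false, S=false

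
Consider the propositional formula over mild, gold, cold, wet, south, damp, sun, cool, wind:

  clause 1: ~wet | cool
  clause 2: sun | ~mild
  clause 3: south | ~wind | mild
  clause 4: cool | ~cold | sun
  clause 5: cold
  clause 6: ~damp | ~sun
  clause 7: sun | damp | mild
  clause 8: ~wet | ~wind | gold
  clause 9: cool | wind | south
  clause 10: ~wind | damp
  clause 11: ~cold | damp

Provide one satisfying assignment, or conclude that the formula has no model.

mild ↦ 0, gold ↦ 0, cold ↦ 1, wet ↦ 1, south ↦ 1, damp ↦ 1, sun ↦ 0, cool ↦ 1, wind ↦ 0

From the singleton clause (cold), cold = 1.
From the singleton clause (damp), damp = 1.
From the singleton clause (~sun), sun = 0.
From the singleton clause (~mild), mild = 0.
From the singleton clause (cool), cool = 1.
Branch on south: set south = 1.
Branch on wet: set wet = 1.
Branch on wind: set wind = 0.
Every clause is now satisfied; gold is unconstrained.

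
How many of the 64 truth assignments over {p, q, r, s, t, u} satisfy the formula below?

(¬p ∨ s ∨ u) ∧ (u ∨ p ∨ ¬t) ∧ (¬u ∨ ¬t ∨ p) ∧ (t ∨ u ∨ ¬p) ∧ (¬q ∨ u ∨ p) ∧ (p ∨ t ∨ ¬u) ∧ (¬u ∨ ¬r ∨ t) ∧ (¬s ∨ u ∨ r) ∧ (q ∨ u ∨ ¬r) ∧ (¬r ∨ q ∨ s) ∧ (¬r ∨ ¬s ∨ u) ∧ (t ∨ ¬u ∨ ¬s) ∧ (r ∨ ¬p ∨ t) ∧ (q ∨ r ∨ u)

7

There are 2^6 = 64 truth assignments over (p, q, r, s, t, u).
Split on r. With r = True, the clauses containing r are satisfied and ¬r drops from the rest; 3 of the 2^5 = 32 assignments to the other variables satisfy what remains.
With r = False, by the same count on the reduced clause set, 4 assignments work.
(One model: p=T, q=F, r=F, s=F, t=T, u=T.)
Total: 3 + 4 = 7.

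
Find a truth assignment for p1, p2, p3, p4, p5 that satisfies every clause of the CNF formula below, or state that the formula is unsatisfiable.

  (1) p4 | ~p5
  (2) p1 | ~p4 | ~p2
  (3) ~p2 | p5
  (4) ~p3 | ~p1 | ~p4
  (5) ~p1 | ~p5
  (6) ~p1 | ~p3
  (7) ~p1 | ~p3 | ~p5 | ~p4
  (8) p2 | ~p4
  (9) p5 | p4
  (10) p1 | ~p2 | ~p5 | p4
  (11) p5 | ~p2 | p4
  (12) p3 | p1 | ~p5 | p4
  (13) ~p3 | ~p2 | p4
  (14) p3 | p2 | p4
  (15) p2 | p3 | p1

Suppose p4 = 1.
(p2) alone gives p2 = 1.
(p1) alone gives p1 = 1.
(p5) alone gives p5 = 1.
But (~p5) is also a unit clause — contradiction.
That branch fails; take p4 = 0 instead.
(~p5) alone gives p5 = 0.
But (p5) is also a unit clause — contradiction.
Neither p4 = 1 nor p4 = 0 works.

UNSATISFIABLE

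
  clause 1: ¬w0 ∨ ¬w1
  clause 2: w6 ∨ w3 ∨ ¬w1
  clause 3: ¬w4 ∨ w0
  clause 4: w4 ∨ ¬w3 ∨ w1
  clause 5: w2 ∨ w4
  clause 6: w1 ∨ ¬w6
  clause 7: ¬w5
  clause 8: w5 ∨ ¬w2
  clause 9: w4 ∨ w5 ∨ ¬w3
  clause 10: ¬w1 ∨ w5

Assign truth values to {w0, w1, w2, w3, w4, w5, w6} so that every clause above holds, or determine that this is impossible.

The clause (¬w5) is unit, so w5 = False.
The clause (¬w2) is unit, so w2 = False.
The clause (w4) is unit, so w4 = True.
The clause (w0) is unit, so w0 = True.
The clause (¬w1) is unit, so w1 = False.
The clause (¬w6) is unit, so w6 = False.
All clauses hold; w3 can take either value.

w0 ↦ True; w1 ↦ False; w2 ↦ False; w3 ↦ True; w4 ↦ True; w5 ↦ False; w6 ↦ False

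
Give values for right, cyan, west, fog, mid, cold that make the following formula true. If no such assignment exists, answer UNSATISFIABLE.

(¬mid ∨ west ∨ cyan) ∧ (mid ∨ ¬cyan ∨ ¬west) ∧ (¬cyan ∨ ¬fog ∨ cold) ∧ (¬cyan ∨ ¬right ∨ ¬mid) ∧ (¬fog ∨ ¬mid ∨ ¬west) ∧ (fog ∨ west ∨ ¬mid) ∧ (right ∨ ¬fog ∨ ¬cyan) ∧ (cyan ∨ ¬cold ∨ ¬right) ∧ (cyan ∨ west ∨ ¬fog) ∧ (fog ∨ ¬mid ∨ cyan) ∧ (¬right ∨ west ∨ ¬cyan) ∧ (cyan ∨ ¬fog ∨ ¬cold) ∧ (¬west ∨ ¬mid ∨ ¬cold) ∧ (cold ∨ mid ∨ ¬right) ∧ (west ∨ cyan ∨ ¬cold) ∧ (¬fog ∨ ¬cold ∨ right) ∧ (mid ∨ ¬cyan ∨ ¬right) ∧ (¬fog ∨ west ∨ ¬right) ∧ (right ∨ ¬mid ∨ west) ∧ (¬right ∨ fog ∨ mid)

Suppose mid = False.
Suppose cyan = False.
Suppose cold = False.
The clause (¬right) is unit, so right = False.
Suppose west = False.
The clause (¬fog) is unit, so fog = False.
All clauses are satisfied.

right ↦ False; cyan ↦ False; west ↦ False; fog ↦ False; mid ↦ False; cold ↦ False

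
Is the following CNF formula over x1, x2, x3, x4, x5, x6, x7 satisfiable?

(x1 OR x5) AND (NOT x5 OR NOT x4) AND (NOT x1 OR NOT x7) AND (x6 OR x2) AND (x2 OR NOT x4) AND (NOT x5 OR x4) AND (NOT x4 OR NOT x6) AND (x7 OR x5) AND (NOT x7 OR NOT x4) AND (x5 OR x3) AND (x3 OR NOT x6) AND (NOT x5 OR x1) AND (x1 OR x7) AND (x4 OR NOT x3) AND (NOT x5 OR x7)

Unsatisfiable

Branch on x1: set x1 = true.
From the singleton clause (NOT x7), x7 = false.
From the singleton clause (x5), x5 = true.
But (NOT x5) is also a unit clause — contradiction.
Undo x1 and try x1 = false.
From the singleton clause (x5), x5 = true.
But (NOT x5) is also a unit clause — contradiction.
Both values of x1 lead to a conflict.
No assignment satisfies every clause.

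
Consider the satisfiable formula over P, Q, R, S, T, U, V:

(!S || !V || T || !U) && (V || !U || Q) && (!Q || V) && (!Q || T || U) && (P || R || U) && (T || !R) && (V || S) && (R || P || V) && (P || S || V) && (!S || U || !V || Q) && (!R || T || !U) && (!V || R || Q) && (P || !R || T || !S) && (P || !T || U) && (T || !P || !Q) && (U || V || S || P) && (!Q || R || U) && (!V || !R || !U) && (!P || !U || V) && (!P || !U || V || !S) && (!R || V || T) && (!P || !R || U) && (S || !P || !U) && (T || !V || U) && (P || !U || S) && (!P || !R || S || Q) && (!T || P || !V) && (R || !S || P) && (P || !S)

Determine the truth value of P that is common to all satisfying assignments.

Suppose P = false.
(!S) alone gives S = false.
(V) alone gives V = true.
(!U) alone gives U = false.
(R) alone gives R = true.
(T) alone gives T = true.
But (!T) is also a unit clause — contradiction.
So every satisfying assignment has P = True.

True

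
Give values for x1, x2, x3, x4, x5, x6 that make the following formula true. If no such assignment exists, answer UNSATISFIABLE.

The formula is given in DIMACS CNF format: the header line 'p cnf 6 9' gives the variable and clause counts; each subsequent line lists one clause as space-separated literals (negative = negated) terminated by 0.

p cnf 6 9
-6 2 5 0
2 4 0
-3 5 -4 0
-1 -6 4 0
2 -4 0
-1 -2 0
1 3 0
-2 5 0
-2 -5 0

UNSATISFIABLE

Try x2 = True.
From the singleton clause (¬x1), x1 = False.
From the singleton clause (x3), x3 = True.
From the singleton clause (x5), x5 = True.
Now (¬x5) is unsatisfied and unit — conflict.
Undo x2 and try x2 = False.
From the singleton clause (x4), x4 = True.
Now (¬x4) is unsatisfied and unit — conflict.
Either choice for x2 ends in contradiction.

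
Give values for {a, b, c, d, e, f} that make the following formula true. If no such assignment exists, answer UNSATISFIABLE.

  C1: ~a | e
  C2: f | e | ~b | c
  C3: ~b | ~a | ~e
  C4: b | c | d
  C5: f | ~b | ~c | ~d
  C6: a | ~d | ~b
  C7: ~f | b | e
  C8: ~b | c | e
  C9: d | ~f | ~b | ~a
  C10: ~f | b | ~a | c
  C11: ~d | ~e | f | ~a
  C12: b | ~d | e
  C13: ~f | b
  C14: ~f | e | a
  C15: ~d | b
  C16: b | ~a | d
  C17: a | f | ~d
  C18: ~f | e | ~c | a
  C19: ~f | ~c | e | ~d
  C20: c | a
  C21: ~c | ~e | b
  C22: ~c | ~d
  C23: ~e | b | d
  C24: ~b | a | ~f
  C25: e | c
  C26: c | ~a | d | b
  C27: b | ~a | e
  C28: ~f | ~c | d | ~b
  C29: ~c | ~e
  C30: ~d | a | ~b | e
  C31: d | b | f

a=0; b=1; c=1; d=0; e=0; f=0

Try a = 0.
(c) alone gives c = 1.
(~d) alone gives d = 0.
(~e) alone gives e = 0.
(~f) alone gives f = 0.
(b) alone gives b = 1.
Every clause now holds.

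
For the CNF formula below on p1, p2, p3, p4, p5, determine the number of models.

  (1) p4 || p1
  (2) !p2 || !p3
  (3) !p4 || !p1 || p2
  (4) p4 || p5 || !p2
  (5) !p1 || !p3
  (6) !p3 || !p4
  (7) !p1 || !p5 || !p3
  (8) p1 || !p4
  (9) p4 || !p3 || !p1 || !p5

5

There are 2^5 = 32 truth assignments over (p1, p2, p3, p4, p5).
Split on p4. With p4 = true, the clauses containing p4 are satisfied and !p4 drops from the rest; 2 of the 2^4 = 16 assignments to the other variables satisfy what remains.
With p4 = false, by the same count on the reduced clause set, 3 assignments work.
(One model: p1=T, p2=F, p3=F, p4=F, p5=F.)
Total: 2 + 3 = 5.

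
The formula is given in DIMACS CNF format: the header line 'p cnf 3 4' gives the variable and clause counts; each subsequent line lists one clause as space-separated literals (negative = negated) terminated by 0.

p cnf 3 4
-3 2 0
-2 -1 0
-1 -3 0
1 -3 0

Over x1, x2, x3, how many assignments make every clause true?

There are 2^3 = 8 truth assignments over (x1, x2, x3).
Split on x2. With x2 = True, the clauses containing x2 are satisfied and ¬x2 drops from the rest; 1 of the 2^2 = 4 assignments to the other variables satisfy what remains.
With x2 = False, by the same count on the reduced clause set, 2 assignments work.
(One model: x1=F, x2=F, x3=F.)
Total: 1 + 2 = 3.

3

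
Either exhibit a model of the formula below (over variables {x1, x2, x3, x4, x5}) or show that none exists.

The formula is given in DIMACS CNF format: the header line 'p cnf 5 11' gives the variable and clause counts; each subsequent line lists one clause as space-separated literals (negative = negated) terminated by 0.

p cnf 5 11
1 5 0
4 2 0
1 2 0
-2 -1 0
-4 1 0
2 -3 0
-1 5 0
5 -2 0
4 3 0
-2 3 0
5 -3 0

Try x1 = False.
(x5) alone gives x5 = True.
(x2) alone gives x2 = True.
(¬x4) alone gives x4 = False.
(x3) alone gives x3 = True.
All clauses are satisfied.

x1=False,  x2=True,  x3=True,  x4=False,  x5=True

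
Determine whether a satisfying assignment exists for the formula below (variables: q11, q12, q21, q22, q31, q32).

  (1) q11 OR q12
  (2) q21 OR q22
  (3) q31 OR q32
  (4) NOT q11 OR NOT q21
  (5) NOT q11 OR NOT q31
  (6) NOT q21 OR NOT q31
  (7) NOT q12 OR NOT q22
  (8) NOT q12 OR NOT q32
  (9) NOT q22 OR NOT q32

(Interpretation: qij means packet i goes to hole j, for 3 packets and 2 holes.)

Suppose q11 = true.
Unit clause (NOT q21) forces q21 = false.
Unit clause (q22) forces q22 = true.
Unit clause (NOT q31) forces q31 = false.
Unit clause (q32) forces q32 = true.
Now (NOT q32) is unsatisfied and unit — conflict.
Undo q11 and try q11 = false.
Unit clause (q12) forces q12 = true.
Unit clause (NOT q22) forces q22 = false.
Unit clause (q21) forces q21 = true.
Unit clause (NOT q31) forces q31 = false.
Unit clause (q32) forces q32 = true.
Now (NOT q32) is unsatisfied and unit — conflict.
Neither q11 = true nor q11 = false works.
No assignment satisfies every clause.

No, unsatisfiable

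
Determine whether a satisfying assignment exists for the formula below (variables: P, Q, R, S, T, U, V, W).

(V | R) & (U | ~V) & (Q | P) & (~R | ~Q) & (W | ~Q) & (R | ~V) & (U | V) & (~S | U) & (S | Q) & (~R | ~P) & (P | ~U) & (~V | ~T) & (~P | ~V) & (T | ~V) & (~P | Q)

Branch on V: set V = 1.
The clause (U) is unit, so U = 1.
The clause (R) is unit, so R = 1.
The clause (~Q) is unit, so Q = 0.
The clause (P) is unit, so P = 1.
Now (~P) is unsatisfied and unit — conflict.
So V must be the other value — set V = 0.
The clause (R) is unit, so R = 1.
The clause (~Q) is unit, so Q = 0.
The clause (P) is unit, so P = 1.
Now (~P) is unsatisfied and unit — conflict.
Either choice for V ends in contradiction.
No assignment satisfies every clause.

No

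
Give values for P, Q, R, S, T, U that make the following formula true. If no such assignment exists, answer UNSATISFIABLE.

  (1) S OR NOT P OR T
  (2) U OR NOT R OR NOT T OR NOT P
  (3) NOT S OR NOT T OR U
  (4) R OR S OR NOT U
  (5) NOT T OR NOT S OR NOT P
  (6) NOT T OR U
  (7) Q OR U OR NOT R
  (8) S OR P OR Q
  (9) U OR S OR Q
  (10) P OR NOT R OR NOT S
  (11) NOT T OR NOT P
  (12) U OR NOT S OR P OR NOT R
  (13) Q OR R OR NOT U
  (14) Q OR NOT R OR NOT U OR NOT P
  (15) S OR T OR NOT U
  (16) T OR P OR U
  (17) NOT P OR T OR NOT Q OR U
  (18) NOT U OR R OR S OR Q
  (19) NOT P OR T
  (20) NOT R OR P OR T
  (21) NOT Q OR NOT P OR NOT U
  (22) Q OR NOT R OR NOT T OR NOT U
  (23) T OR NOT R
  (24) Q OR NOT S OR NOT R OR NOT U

Try T = true.
The clause (U) is unit, so U = true.
The clause (NOT P) is unit, so P = false.
Try R = true.
The clause (NOT S) is unit, so S = false.
The clause (Q) is unit, so Q = true.
Every clause now holds.

P ↦ false; Q ↦ true; R ↦ true; S ↦ false; T ↦ true; U ↦ true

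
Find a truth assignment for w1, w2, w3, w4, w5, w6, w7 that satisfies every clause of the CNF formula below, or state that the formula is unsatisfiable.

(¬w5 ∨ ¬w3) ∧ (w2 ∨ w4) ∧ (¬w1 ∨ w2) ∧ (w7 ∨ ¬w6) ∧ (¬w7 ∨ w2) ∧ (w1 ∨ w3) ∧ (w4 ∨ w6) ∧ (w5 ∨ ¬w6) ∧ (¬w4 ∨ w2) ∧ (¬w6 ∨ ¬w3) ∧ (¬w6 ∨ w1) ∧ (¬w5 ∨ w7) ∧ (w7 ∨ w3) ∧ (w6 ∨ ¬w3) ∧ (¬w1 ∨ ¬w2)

Case w5 = False:
Unit clause (¬w6) forces w6 = False.
Unit clause (w4) forces w4 = True.
Unit clause (w2) forces w2 = True.
Unit clause (¬w3) forces w3 = False.
Unit clause (w1) forces w1 = True.
Now (¬w1) is unsatisfied and unit — conflict.
Backtrack on w5: now try w5 = True.
Unit clause (¬w3) forces w3 = False.
Unit clause (w1) forces w1 = True.
Unit clause (w2) forces w2 = True.
Now (¬w2) is unsatisfied and unit — conflict.
Both values of w5 lead to a conflict.

UNSATISFIABLE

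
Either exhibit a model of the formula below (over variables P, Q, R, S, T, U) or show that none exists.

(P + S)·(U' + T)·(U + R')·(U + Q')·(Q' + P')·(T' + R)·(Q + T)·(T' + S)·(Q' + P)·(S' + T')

Branch on P: set P = 1.
From the singleton clause (Q'), Q = 0.
From the singleton clause (T), T = 1.
From the singleton clause (R), R = 1.
From the singleton clause (U), U = 1.
From the singleton clause (S), S = 1.
Now (S') is unsatisfied and unit — conflict.
So P must be the other value — set P = 0.
From the singleton clause (S), S = 1.
From the singleton clause (Q'), Q = 0.
From the singleton clause (T), T = 1.
Now (T') is unsatisfied and unit — conflict.
Neither P = 1 nor P = 0 works.

UNSATISFIABLE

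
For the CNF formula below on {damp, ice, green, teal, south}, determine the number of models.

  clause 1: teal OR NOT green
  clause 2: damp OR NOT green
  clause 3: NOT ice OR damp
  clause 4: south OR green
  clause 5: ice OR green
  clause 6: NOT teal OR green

There are 2^5 = 32 truth assignments over (damp, ice, green, teal, south).
Split on ice. With ice = true, the clauses containing ice are satisfied and NOT ice drops from the rest; 3 of the 2^4 = 16 assignments to the other variables satisfy what remains.
With ice = false, by the same count on the reduced clause set, 2 assignments work.
(One model: damp=T, ice=F, green=T, teal=T, south=F.)
Total: 3 + 2 = 5.

5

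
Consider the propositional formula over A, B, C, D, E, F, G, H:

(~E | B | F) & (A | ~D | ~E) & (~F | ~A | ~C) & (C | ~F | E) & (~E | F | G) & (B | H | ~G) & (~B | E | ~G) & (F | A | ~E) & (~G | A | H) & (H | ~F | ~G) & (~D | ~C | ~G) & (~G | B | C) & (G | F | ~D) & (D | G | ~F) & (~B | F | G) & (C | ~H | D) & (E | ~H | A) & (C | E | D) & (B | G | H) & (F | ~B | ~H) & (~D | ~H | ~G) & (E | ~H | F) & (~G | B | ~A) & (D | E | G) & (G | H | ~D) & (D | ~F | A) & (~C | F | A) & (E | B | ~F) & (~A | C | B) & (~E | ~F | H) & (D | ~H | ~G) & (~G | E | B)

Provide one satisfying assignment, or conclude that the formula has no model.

Suppose E = 1.
Suppose B = 1.
Suppose A = 1.
Suppose F = 0.
Unit clause (G) forces G = 1.
Unit clause (~H) forces H = 0.
Suppose D = 0.
Every clause is now satisfied; C is unconstrained.

A ↦ 1, B ↦ 1, C ↦ 0, D ↦ 0, E ↦ 1, F ↦ 0, G ↦ 1, H ↦ 0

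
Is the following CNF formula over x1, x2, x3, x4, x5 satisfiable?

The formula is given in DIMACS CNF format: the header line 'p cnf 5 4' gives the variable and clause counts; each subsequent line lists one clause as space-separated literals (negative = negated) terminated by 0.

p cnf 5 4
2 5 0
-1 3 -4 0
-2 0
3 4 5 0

From the singleton clause (¬x2), x2 = False.
From the singleton clause (x5), x5 = True.
Suppose x1 = True.
Suppose x3 = False.
From the singleton clause (¬x4), x4 = False.
This assignment satisfies each clause.
A satisfying assignment: x1 ↦ True, x2 ↦ False, x3 ↦ False, x4 ↦ False, x5 ↦ True.

Yes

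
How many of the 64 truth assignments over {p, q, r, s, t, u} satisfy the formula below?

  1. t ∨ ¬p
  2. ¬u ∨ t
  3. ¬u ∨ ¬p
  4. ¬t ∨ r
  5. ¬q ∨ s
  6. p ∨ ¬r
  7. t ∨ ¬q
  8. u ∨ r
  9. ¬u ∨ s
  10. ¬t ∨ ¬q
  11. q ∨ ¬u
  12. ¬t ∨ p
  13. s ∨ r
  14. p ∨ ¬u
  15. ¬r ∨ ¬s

1

There are 2^6 = 64 truth assignments over (p, q, r, s, t, u).
Split on r. With r = True, the clauses containing r are satisfied and ¬r drops from the rest; 1 of the 2^5 = 32 assignments to the other variables satisfy what remains.
With r = False, by the same count on the reduced clause set, 0 assignments work.
(One model: p=T, q=F, r=T, s=F, t=T, u=F.)
Total: 1 + 0 = 1.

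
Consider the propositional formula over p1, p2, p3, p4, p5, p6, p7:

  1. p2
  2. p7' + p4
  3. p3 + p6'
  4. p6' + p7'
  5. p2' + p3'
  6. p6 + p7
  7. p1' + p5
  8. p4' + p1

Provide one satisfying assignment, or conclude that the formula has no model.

p1 ↦ 1; p2 ↦ 1; p3 ↦ 0; p4 ↦ 1; p5 ↦ 1; p6 ↦ 0; p7 ↦ 1

(p2) alone gives p2 = 1.
(p3') alone gives p3 = 0.
(p6') alone gives p6 = 0.
(p7) alone gives p7 = 1.
(p4) alone gives p4 = 1.
(p1) alone gives p1 = 1.
(p5) alone gives p5 = 1.
This assignment satisfies each clause.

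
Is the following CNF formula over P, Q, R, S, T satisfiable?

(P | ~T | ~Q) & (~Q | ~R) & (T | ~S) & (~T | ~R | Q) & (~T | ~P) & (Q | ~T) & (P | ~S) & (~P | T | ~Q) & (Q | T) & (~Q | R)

No, unsatisfiable

Branch on Q: set Q = 0.
(~T) alone gives T = 0.
But (T) is also a unit clause — contradiction.
So Q must be the other value — set Q = 1.
(~R) alone gives R = 0.
But (R) is also a unit clause — contradiction.
Either choice for Q ends in contradiction.
No assignment satisfies every clause.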